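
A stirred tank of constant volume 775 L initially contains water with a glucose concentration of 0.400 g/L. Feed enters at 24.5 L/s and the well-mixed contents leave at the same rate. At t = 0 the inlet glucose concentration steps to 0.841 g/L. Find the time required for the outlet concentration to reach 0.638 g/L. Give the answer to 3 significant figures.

24.5 s

Unsteady species balance (constant V, well mixed): V dC/dt = Q(C_in − C), so τ = V/Q = 31.633 s.
C(t) = C_in + (C₀ − C_in) e^(−t/τ). Set C = 0.638 and solve for t:
e^(−t/τ) = (C − C_in)/(C₀ − C_in) = (0.638 − 0.841)/(0.400 − 0.841) = 0.46032
t = −τ ln(…) = 31.633 × 0.77584 = 24.542 s.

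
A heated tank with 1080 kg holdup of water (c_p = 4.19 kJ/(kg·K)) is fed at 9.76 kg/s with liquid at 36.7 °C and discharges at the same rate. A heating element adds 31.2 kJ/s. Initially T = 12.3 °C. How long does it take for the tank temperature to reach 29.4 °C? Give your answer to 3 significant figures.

M c_p dT/dt = ṁ c_p (T_in − T) + Q̇.
τ = M/ṁ = 110.66 s; T_ss = T_in + Q̇/(ṁ c_p) = 37.463 °C.
T(t) = T_ss + (T₀ − T_ss) e^(−t/τ). Set T = 29.4:
e^(−t/τ) = (29.4 − 37.463)/(12.3 − 37.463) = 0.32043
t = −110.66 · ln(0.32043) = 125.94 s.

126 s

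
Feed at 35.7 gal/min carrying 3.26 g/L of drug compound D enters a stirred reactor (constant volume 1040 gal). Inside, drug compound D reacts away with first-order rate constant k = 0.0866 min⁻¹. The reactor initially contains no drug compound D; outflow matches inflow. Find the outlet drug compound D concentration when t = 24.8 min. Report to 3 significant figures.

0.879 g/L

Accumulation = in − out − consumed: V dC/dt = Q C_in − Q C − k V C.
dC/dt = (Q/V) C_in − (Q/V + k) C; effective rate a = Q/V + k = 0.034327 + 0.0866 = 0.12093 min⁻¹.
C_ss = Q C_in/(Q + kV) = 0.92540 g/L; C(t) = C_ss + (C₀ − C_ss) e^(−a t).
C(24.8) = 0.92540 + (-0.92540)·e^(−0.12093·24.8) = 0.92540 + (-0.92540)·0.049837 = 0.87928 g/L.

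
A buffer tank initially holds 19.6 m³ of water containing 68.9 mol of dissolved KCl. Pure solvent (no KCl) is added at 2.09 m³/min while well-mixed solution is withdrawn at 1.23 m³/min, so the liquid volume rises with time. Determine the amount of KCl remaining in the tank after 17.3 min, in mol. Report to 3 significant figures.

30.7 mol

Let m(t) be the amount of KCl. Volume: V(t) = V₀ + (Q_in − Q_out) t = 19.6 + 0.86000 t; V(17.3) = 34.478 m³.
No KCl enters, so dm/dt = −Q_out · (m/V).
dm/m = −Q_out dt/(V₀ + 0.86000 t); integrating gives ln(m/m₀) = −(Q_out/(Q_in−Q_out)) ln(V/V₀).
m = m₀ (V₀/V)^(Q_out/(Q_in−Q_out)) = 68.9 × (19.6/34.478)^(1.4302) = 30.719 mol.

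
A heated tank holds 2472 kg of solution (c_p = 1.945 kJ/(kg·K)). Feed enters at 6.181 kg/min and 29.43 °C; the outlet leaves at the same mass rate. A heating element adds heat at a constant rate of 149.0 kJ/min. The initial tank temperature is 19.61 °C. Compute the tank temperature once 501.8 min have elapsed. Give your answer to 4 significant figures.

Energy balance: M c_p dT/dt = ṁ c_p (T_in − T) + 149.0.
τ = M/ṁ = 399.935 min; T_ss = T_in + Q̇/(ṁ c_p) = 29.43 + 149.0/(6.181·1.945) = 41.8239 °C.
Integrating: T(t) = T_ss + (T₀ − T_ss) e^(−t/τ).
T(501.8) = 41.8239 + (-22.2139)·e^(−501.8/399.935) = 41.8239 + (-22.2139)·0.285161 = 35.4894 °C.

35.49 °C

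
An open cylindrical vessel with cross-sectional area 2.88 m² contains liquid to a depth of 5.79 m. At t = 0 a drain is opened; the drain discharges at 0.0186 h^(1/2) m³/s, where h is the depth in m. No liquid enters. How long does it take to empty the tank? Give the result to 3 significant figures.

745 s

A dh/dt = −Q_out = −0.0186 √h.
This is separable: 2 d(√h)/dt = −0.0186/A, so √h = √h₀ − (0.0186/(2A)) t.
Tank is empty when √h = 0: t_empty = 2A√h₀/0.0186.
t_empty = 2·2.88·√5.79/0.0186 = 5.7600·2.4062/0.0186 = 745.16 s.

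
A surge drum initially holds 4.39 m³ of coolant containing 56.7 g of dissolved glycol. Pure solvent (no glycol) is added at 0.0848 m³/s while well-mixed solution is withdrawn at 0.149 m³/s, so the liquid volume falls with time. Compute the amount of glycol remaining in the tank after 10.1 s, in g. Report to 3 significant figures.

39.1 g

Let m(t) be the amount of glycol. Volume: V(t) = V₀ + (Q_in − Q_out) t = 4.39 − 0.064200 t; V(10.1) = 3.7416 m³.
No glycol enters, so dm/dt = −Q_out · (m/V).
Separate: dm/m = −Q_out dt/V(t) ⇒ ln(m/m₀) = −(Q_out/(Q_in−Q_out)) ln(V/V₀).
m = m₀ (V₀/V)^(Q_out/(Q_in−Q_out)) = 56.7 × (4.39/3.7416)^(-2.3209) = 39.128 g.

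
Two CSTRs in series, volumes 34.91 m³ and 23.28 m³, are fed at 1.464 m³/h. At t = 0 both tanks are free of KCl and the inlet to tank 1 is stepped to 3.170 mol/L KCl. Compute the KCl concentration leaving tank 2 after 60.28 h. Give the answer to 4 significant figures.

2.554 mol/L

Time constants: τᵢ = Vᵢ/Q for each well-mixed tank.
τ₁ = 34.91/1.464 = 23.8456 h; τ₂ = 23.28/1.464 = 15.9016 h.
Tank 1: C₁ = C_in(1 − e^(−t/τ₁)). Tank 2 (τ₁ ≠ τ₂): C₂ = C_in[1 − (τ₁ e^(−t/τ₁) − τ₂ e^(−t/τ₂))/(τ₁ − τ₂)].
At t = 60.28: e^(−t/τ₁) = 0.0798244, e^(−t/τ₂) = 0.0225774.
C₂ = 3.170·[1 − (23.8456·0.0798244 − 15.9016·0.0225774)/(7.94399)] = 3.170·0.805583 = 2.55370 mol/L.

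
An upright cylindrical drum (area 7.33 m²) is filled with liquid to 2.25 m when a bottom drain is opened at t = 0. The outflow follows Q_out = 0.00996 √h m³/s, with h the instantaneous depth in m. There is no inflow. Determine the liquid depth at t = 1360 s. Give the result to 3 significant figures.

With no inflow, A dh/dt = −0.00996 √h.
This is separable: 2 d(√h)/dt = −0.00996/A, so √h = √h₀ − (0.00996/(2A)) t.
√h = √2.25 − 0.00996·1360/(2·7.33) = 1.5000 − 0.92398 = 0.57602.
h = 0.57602² = 0.33179 m.

0.332 m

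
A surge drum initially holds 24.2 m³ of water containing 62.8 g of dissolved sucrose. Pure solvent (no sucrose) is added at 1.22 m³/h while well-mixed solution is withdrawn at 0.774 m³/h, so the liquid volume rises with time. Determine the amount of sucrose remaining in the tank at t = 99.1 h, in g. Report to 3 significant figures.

Total volume: dV/dt = Q_in − Q_out = 0.44600 m³/h, so V(t) = 24.2 + 0.44600 t and V(99.1) = 68.399 m³.
No sucrose enters, so dm/dt = −Q_out · (m/V).
dm/m = −Q_out dt/(V₀ + 0.44600 t); integrating gives ln(m/m₀) = −(Q_out/(Q_in−Q_out)) ln(V/V₀).
m = m₀ (V₀/V)^(Q_out/(Q_in−Q_out)) = 62.8 × (24.2/68.399)^(1.7354) = 10.349 g.

10.3 g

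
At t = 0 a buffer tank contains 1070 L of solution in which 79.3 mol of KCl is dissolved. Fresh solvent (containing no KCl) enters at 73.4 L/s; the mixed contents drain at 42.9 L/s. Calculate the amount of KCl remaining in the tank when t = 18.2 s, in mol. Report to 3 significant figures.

Total volume: dV/dt = Q_in − Q_out = 30.500 L/s, so V(t) = 1070 + 30.500 t and V(18.2) = 1625.1 L.
Solute balance: dm/dt = 0 − Q_out C = −Q_out m/V(t).
Separate: dm/m = −Q_out dt/V(t) ⇒ ln(m/m₀) = −(Q_out/(Q_in−Q_out)) ln(V/V₀).
m = m₀ (V₀/V)^(Q_out/(Q_in−Q_out)) = 79.3 × (1070/1625.1)^(1.4066) = 44.054 mol.

44.1 mol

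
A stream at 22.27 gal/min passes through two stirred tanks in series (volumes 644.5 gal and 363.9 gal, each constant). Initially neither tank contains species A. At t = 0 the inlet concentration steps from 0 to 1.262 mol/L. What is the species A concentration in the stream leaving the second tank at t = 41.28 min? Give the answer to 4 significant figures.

Each tank obeys Vᵢ dCᵢ/dt = Q(Cᵢ₋₁ − Cᵢ), so τᵢ = Vᵢ/Q.
τ₁ = 644.5/22.27 = 28.9403 min; τ₂ = 363.9/22.27 = 16.3404 min.
Solving the cascade with C₁(0)=C₂(0)=0 gives C₂(t) = C_in[1 − (τ₁ e^(−t/τ₁) − τ₂ e^(−t/τ₂))/(τ₁ − τ₂)].
At t = 41.28: e^(−t/τ₁) = 0.240175, e^(−t/τ₂) = 0.0799576.
C₂ = 1.262·[1 − (28.9403·0.240175 − 16.3404·0.0799576)/(12.5999)] = 1.262·0.552044 = 0.696679 mol/L.

0.6967 mol/L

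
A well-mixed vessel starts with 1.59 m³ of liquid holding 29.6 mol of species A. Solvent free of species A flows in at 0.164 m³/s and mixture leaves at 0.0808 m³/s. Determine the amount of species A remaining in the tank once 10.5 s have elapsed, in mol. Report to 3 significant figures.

19.3 mol

Total volume: dV/dt = Q_in − Q_out = 0.083200 m³/s, so V(t) = 1.59 + 0.083200 t and V(10.5) = 2.4636 m³.
Species balance (pure solvent in): dm/dt = −Q_out · m/V(t).
dm/m = −Q_out dt/(V₀ + 0.083200 t); integrating gives ln(m/m₀) = −(Q_out/(Q_in−Q_out)) ln(V/V₀).
m = m₀ (V₀/V)^(Q_out/(Q_in−Q_out)) = 29.6 × (1.59/2.4636)^(0.97115) = 19.347 mol.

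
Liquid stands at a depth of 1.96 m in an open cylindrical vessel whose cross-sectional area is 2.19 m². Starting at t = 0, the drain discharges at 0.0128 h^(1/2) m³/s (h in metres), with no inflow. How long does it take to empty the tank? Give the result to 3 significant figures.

A dh/dt = −Q_out = −0.0128 √h.
This is separable: 2 d(√h)/dt = −0.0128/A, so √h = √h₀ − (0.0128/(2A)) t.
Set h = 0: 2√h₀ = (0.0128/A) t_empty ⇒ t_empty = 2A√h₀/0.0128.
t_empty = 2·2.19·√1.96/0.0128 = 4.3800·1.4000/0.0128 = 479.06 s.

479 s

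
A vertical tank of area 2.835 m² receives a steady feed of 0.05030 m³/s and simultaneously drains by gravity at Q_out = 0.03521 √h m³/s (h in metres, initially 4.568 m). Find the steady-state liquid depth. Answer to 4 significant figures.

Level balance: A dh/dt = 0.05030 − 0.03521 √h. Setting dh/dt = 0:
Q_in = 0.03521 √h_ss ⇒ √h_ss = 0.05030/0.03521 = 1.42857.
h_ss = 1.42857² = 2.04082 m. (Since h₀ = 4.568 m > h_ss, the level will fall toward this value.)

2.041 m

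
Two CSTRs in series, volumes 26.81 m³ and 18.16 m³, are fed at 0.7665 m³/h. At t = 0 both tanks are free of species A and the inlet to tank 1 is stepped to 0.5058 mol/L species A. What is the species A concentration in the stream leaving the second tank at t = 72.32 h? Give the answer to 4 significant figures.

Each tank obeys Vᵢ dCᵢ/dt = Q(Cᵢ₋₁ − Cᵢ), so τᵢ = Vᵢ/Q.
τ₁ = 26.81/0.7665 = 34.9772 h; τ₂ = 18.16/0.7665 = 23.6921 h.
Solving the cascade with C₁(0)=C₂(0)=0 gives C₂(t) = C_in[1 − (τ₁ e^(−t/τ₁) − τ₂ e^(−t/τ₂))/(τ₁ − τ₂)].
At t = 72.32: e^(−t/τ₁) = 0.126485, e^(−t/τ₂) = 0.0472410.
C₂ = 0.5058·[1 − (34.9772·0.126485 − 23.6921·0.0472410)/(11.2851)] = 0.5058·0.707150 = 0.357676 mol/L.

0.3577 mol/L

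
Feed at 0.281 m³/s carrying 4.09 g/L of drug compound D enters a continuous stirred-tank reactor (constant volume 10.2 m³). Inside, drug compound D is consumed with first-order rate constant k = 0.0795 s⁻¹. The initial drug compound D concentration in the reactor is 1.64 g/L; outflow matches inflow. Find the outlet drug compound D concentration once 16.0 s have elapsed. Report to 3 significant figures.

1.16 g/L

V dC/dt = Q(C_in − C) − k V C.
dC/dt = (Q/V) C_in − (Q/V + k) C; effective rate a = Q/V + k = 0.027549 + 0.0795 = 0.10705 s⁻¹.
C_ss = Q C_in/(Q + kV) = 1.0526 g/L; C(t) = C_ss + (C₀ − C_ss) e^(−a t).
C(16.0) = 1.0526 + (0.58744)·e^(−0.10705·16.0) = 1.0526 + (0.58744)·0.18036 = 1.1585 g/L.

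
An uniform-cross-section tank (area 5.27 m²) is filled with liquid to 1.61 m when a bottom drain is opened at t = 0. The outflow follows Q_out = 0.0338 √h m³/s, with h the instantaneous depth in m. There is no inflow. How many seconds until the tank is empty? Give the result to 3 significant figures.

396 s

With no inflow, A dh/dt = −0.0338 √h.
∫ h^(−1/2) dh = −(0.0338/A) ∫ dt, giving 2√h = 2√h₀ − (0.0338/A) t.
Set h = 0: 2√h₀ = (0.0338/A) t_empty ⇒ t_empty = 2A√h₀/0.0338.
t_empty = 2·5.27·√1.61/0.0338 = 10.540·1.2689/0.0338 = 395.67 s.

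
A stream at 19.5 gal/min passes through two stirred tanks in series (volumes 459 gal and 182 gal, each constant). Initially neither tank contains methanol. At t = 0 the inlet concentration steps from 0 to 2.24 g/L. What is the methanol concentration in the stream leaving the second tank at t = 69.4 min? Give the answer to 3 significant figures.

2.05 g/L

Species balance on tank i: dCᵢ/dt = (Cᵢ₋₁ − Cᵢ)/τᵢ with τᵢ = Vᵢ/Q.
τ₁ = 459/19.5 = 23.538 min; τ₂ = 182/19.5 = 9.3333 min.
Solving the cascade with C₁(0)=C₂(0)=0 gives C₂(t) = C_in[1 − (τ₁ e^(−t/τ₁) − τ₂ e^(−t/τ₂))/(τ₁ − τ₂)].
At t = 69.4: e^(−t/τ₁) = 0.052425, e^(−t/τ₂) = 0.00058981.
C₂ = 2.24·[1 − (23.538·0.052425 − 9.3333·0.00058981)/(14.205)] = 2.24·0.91352 = 2.0463 g/L.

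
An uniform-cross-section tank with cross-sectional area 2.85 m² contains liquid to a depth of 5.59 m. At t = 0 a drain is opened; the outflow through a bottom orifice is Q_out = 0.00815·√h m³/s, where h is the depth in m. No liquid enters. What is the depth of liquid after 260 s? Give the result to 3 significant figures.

With no inflow, A dh/dt = −0.00815 √h.
∫ h^(−1/2) dh = −(0.00815/A) ∫ dt, giving 2√h = 2√h₀ − (0.00815/A) t.
√h = √5.59 − 0.00815·260/(2·2.85) = 2.3643 − 0.37175 = 1.9926.
h = 1.9926² = 3.9703 m.

3.97 m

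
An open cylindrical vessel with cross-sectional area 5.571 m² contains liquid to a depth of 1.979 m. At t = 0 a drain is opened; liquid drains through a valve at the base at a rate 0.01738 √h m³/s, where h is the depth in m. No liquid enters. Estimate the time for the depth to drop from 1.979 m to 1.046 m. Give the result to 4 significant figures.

246.2 s

A dh/dt = −Q_out = −0.01738 √h.
Separate and integrate: 2(√h − √h₀) = −(0.01738/A) t.
t = 2A(√h₀ − √h)/0.01738 = 2·5.571·(√1.979 − √1.046)/0.01738
  = 11.1420 × (1.40677 − 1.02274) / 0.01738 = 246.193 s.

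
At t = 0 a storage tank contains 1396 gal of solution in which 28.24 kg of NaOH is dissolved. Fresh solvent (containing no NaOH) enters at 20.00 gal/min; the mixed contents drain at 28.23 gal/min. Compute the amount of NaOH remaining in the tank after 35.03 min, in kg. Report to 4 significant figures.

12.77 kg

Let m(t) be the amount of NaOH. Volume: V(t) = V₀ + (Q_in − Q_out) t = 1396 − 8.23000 t; V(35.03) = 1107.70 gal.
Species balance (pure solvent in): dm/dt = −Q_out · m/V(t).
Separate: dm/m = −Q_out dt/V(t) ⇒ ln(m/m₀) = −(Q_out/(Q_in−Q_out)) ln(V/V₀).
m = m₀ (V₀/V)^(Q_out/(Q_in−Q_out)) = 28.24 × (1396/1107.70)^(-3.43013) = 12.7722 kg.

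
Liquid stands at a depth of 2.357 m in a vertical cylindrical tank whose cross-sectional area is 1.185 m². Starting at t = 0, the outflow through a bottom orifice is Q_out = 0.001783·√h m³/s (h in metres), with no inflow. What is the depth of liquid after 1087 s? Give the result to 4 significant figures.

With no inflow, A dh/dt = −0.001783 √h.
This is separable: 2 d(√h)/dt = −0.001783/A, so √h = √h₀ − (0.001783/(2A)) t.
√h = √2.357 − 0.001783·1087/(2·1.185) = 1.53525 − 0.817773 = 0.717480.
h = 0.717480² = 0.514777 m.

0.5148 m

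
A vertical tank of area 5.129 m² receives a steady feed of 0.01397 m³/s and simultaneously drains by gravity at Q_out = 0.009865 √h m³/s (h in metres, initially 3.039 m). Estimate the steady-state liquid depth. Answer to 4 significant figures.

2.005 m

Level balance: A dh/dt = 0.01397 − 0.009865 √h. Setting dh/dt = 0:
Q_in = 0.009865 √h_ss ⇒ √h_ss = 0.01397/0.009865 = 1.41612.
h_ss = 1.41612² = 2.00539 m. (Since h₀ = 3.039 m > h_ss, the level will fall toward this value.)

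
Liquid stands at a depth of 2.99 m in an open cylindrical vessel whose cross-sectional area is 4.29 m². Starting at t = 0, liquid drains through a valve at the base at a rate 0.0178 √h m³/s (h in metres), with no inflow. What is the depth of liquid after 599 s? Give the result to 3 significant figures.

With no inflow, A dh/dt = −0.0178 √h.
∫ h^(−1/2) dh = −(0.0178/A) ∫ dt, giving 2√h = 2√h₀ − (0.0178/A) t.
√h = √2.99 − 0.0178·599/(2·4.29) = 1.7292 − 1.2427 = 0.48648.
h = 0.48648² = 0.23666 m.

0.237 m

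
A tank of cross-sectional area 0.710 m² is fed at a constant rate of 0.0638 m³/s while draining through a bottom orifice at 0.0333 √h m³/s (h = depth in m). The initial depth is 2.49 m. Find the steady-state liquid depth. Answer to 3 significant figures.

3.67 m

A dh/dt = Q_in − 0.0333 √h. Steady state requires inflow = outflow:
Q_in = 0.0333 √h_ss ⇒ √h_ss = 0.0638/0.0333 = 1.9159.
h_ss = 1.9159² = 3.6707 m. (Since h₀ = 2.49 m < h_ss, the level will rise toward this value.)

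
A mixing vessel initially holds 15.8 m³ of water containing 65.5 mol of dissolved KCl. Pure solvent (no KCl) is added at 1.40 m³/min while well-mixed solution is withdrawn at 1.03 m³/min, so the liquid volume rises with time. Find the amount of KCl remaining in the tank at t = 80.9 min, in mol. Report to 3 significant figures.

Total volume: dV/dt = Q_in − Q_out = 0.37000 m³/min, so V(t) = 15.8 + 0.37000 t and V(80.9) = 45.733 m³.
Species balance (pure solvent in): dm/dt = −Q_out · m/V(t).
dm/m = −Q_out dt/(V₀ + 0.37000 t); integrating gives ln(m/m₀) = −(Q_out/(Q_in−Q_out)) ln(V/V₀).
m = m₀ (V₀/V)^(Q_out/(Q_in−Q_out)) = 65.5 × (15.8/45.733)^(2.7838) = 3.3988 mol.

3.40 mol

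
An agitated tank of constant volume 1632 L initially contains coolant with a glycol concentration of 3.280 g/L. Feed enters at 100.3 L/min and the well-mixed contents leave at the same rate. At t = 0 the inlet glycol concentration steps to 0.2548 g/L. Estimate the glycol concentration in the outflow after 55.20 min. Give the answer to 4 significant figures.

Mass balance on the solute (V constant): V dC/dt = Q(C_in − C).
Rewrite as dC/dt + C/τ = C_in/τ, τ = V/Q = 16.2712 min.
Solution: C(t) = C_in + (C₀ − C_in) e^(−t/τ).
C(55.20) = 0.2548 + (3.280 − 0.2548)·e^(−55.20/16.2712) = 0.2548 + (3.02520)·0.0336245 = 0.356521 g/L.

0.3565 g/L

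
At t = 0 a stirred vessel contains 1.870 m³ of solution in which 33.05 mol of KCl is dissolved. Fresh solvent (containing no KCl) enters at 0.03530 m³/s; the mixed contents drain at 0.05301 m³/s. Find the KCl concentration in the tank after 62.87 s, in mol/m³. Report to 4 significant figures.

2.911 mol/m³

Total volume: dV/dt = Q_in − Q_out = -0.0177100 m³/s, so V(t) = 1.870 − 0.0177100 t and V(62.87) = 0.756572 m³.
No KCl enters, so dm/dt = −Q_out · (m/V).
Separate: dm/m = −Q_out dt/V(t) ⇒ ln(m/m₀) = −(Q_out/(Q_in−Q_out)) ln(V/V₀).
m = m₀ (V₀/V)^(Q_out/(Q_in−Q_out)) = 33.05 × (1.870/0.756572)^(-2.99322) = 2.20222 mol.
C = m/V = 2.20222/0.756572 = 2.91079 mol/m³.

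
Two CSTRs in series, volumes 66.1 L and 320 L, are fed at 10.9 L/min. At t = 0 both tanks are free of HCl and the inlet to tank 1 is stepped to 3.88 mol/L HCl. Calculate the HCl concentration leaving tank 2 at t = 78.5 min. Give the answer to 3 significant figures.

3.54 mol/L

Time constants: τᵢ = Vᵢ/Q for each well-mixed tank.
τ₁ = 66.1/10.9 = 6.0642 min; τ₂ = 320/10.9 = 29.358 min.
Solving the cascade with C₁(0)=C₂(0)=0 gives C₂(t) = C_in[1 − (τ₁ e^(−t/τ₁) − τ₂ e^(−t/τ₂))/(τ₁ − τ₂)].
At t = 78.5: e^(−t/τ₁) = 2.3887e-06, e^(−t/τ₂) = 0.068982.
C₂ = 3.88·[1 − (6.0642·2.3887e-06 − 29.358·0.068982)/(-23.294)] = 3.88·0.91306 = 3.5427 mol/L.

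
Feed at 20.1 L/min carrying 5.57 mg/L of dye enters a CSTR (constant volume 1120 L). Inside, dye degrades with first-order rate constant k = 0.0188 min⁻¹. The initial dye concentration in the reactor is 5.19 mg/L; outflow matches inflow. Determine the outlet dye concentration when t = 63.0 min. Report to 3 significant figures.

Species balance: V dC/dt = Q C_in − Q C − k V C.
dC/dt = (Q/V) C_in − (Q/V + k) C; effective rate a = Q/V + k = 0.017946 + 0.0188 = 0.036746 min⁻¹.
C_ss = Q C_in/(Q + kV) = 2.7203 mg/L; C(t) = C_ss + (C₀ − C_ss) e^(−a t).
C(63.0) = 2.7203 + (2.4697)·e^(−0.036746·63.0) = 2.7203 + (2.4697)·0.098764 = 2.9642 mg/L.

2.96 mg/L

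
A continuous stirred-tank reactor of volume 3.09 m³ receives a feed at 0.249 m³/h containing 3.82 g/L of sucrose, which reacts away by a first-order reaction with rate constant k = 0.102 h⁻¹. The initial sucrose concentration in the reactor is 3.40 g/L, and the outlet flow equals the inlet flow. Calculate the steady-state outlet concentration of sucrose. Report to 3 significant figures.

1.69 g/L

Accumulation = in − out − consumed: V dC/dt = Q C_in − Q C − k V C.
Steady state (dC/dt = 0): C_ss = Q C_in/(Q + kV) = C_in/(1 + kV/Q).
C_ss = 0.249·3.82/(0.249 + 0.102·3.09) = 0.95118/0.56418 = 1.6860 g/L.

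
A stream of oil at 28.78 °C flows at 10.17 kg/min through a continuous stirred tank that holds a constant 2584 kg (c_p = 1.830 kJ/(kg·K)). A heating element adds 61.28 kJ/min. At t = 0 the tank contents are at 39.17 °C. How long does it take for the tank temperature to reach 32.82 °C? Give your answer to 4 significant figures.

571.9 min

Energy balance: M c_p dT/dt = ṁ c_p (T_in − T) + 61.28.
τ = M/ṁ = 254.081 min; T_ss = T_in + Q̇/(ṁ c_p) = 32.0727 °C.
T(t) = T_ss + (T₀ − T_ss) e^(−t/τ). Set T = 32.82:
e^(−t/τ) = (32.82 − 32.0727)/(39.17 − 32.0727) = 0.105299
t = −254.081 · ln(0.105299) = 571.924 min.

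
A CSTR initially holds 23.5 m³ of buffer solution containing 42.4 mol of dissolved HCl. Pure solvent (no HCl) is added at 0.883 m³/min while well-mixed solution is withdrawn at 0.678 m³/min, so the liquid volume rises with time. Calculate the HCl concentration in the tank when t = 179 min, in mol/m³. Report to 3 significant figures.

0.0314 mol/m³

Total volume: dV/dt = Q_in − Q_out = 0.20500 m³/min, so V(t) = 23.5 + 0.20500 t and V(179) = 60.195 m³.
No HCl enters, so dm/dt = −Q_out · (m/V).
dm/m = −Q_out dt/(V₀ + 0.20500 t); integrating gives ln(m/m₀) = −(Q_out/(Q_in−Q_out)) ln(V/V₀).
m = m₀ (V₀/V)^(Q_out/(Q_in−Q_out)) = 42.4 × (23.5/60.195)^(3.3073) = 1.8895 mol.
C = m/V = 1.8895/60.195 = 0.031390 mol/m³.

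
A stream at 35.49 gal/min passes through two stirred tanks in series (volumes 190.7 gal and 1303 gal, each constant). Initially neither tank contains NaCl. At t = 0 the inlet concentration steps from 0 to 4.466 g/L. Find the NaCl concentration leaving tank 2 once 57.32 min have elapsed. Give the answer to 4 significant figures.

Each tank obeys Vᵢ dCᵢ/dt = Q(Cᵢ₋₁ − Cᵢ), so τᵢ = Vᵢ/Q.
τ₁ = 190.7/35.49 = 5.37334 min; τ₂ = 1303/35.49 = 36.7146 min.
Tank 1: C₁ = C_in(1 − e^(−t/τ₁)). Tank 2 (τ₁ ≠ τ₂): C₂ = C_in[1 − (τ₁ e^(−t/τ₁) − τ₂ e^(−t/τ₂))/(τ₁ − τ₂)].
At t = 57.32: e^(−t/τ₁) = 2.32904e-05, e^(−t/τ₂) = 0.209877.
C₂ = 4.466·[1 − (5.37334·2.32904e-05 − 36.7146·0.209877)/(-31.3412)] = 4.466·0.754144 = 3.36801 g/L.

3.368 g/L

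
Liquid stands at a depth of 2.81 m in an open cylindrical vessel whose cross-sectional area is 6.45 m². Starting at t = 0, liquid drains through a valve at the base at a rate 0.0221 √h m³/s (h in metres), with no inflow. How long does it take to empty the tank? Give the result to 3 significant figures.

978 s

A dh/dt = −Q_out = −0.0221 √h.
Separate and integrate: 2(√h − √h₀) = −(0.0221/A) t.
Tank is empty when √h = 0: t_empty = 2A√h₀/0.0221.
t_empty = 2·6.45·√2.81/0.0221 = 12.900·1.6763/0.0221 = 978.48 s.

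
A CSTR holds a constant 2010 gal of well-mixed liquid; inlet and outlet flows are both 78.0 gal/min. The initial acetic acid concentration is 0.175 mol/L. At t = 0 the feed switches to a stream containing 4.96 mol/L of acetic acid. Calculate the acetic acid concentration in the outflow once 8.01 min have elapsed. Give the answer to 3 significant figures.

Accumulation = in − out for the solute gives V dC/dt = Q(C_in − C).
Rewrite as dC/dt + C/τ = C_in/τ, τ = V/Q = 25.769 min.
Solution: C(t) = C_in + (C₀ − C_in) e^(−t/τ).
C(8.01) = 4.96 + (0.175 − 4.96)·e^(−8.01/25.769) = 4.96 + (-4.7850)·0.73283 = 1.4534 mol/L.

1.45 mol/L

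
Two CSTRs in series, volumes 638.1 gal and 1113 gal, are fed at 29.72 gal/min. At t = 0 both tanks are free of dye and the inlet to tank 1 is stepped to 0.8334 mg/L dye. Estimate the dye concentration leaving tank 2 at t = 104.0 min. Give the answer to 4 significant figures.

Species balance on tank i: dCᵢ/dt = (Cᵢ₋₁ − Cᵢ)/τᵢ with τᵢ = Vᵢ/Q.
τ₁ = 638.1/29.72 = 21.4704 min; τ₂ = 1113/29.72 = 37.4495 min.
Tank 1: C₁ = C_in(1 − e^(−t/τ₁)). Tank 2 (τ₁ ≠ τ₂): C₂ = C_in[1 − (τ₁ e^(−t/τ₁) − τ₂ e^(−t/τ₂))/(τ₁ − τ₂)].
At t = 104.0: e^(−t/τ₁) = 0.00787643, e^(−t/τ₂) = 0.0622205.
C₂ = 0.8334·[1 − (21.4704·0.00787643 − 37.4495·0.0622205)/(-15.9791)] = 0.8334·0.864760 = 0.720691 mg/L.

0.7207 mg/L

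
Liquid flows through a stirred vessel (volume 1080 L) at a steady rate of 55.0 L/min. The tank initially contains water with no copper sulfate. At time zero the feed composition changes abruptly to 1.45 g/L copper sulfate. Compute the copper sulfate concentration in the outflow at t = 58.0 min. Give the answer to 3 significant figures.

1.37 g/L

Accumulation = in − out for the solute gives V dC/dt = Q(C_in − C).
Time constant τ = V/Q = 1080/55.0 = 19.636 min.
This is linear first-order; C(t) = C_in + (C₀ − C_in) e^(−t/τ).
C(58.0) = 1.45 + (0 − 1.45)·e^(−58.0/19.636) = 1.45 + (-1.4500)·0.052146 = 1.3744 g/L.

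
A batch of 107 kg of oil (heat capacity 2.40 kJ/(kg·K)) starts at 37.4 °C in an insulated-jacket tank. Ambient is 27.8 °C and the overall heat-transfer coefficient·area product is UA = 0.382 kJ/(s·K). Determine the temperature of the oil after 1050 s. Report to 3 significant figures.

M c_p dT/dt = −UA(T − T_amb).
dT/dt = (T_ss − T)/τ with T_ss = T_amb = 27.800 °C, τ = M c_p/UA = 107·2.40/0.382 = 672.25 s.
Solution: T(t) = T_ss + (T₀ − T_ss) e^(−t/τ).
T(1050) = 27.800 + (9.6000)·0.20973 = 29.813 °C.

29.8 °C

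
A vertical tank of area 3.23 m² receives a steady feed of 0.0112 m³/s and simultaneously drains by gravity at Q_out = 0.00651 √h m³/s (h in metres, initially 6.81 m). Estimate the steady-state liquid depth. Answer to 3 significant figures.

Unsteady balance on liquid volume: A dh/dt = Q_in − 0.00651 √h. At steady state dh/dt = 0:
Q_in = 0.00651 √h_ss ⇒ √h_ss = 0.0112/0.00651 = 1.7204.
h_ss = 1.7204² = 2.9599 m. (Since h₀ = 6.81 m > h_ss, the level will fall toward this value.)

2.96 m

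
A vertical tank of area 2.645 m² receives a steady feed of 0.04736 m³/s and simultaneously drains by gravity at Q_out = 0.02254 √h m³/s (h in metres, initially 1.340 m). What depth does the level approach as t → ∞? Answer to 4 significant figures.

A dh/dt = Q_in − 0.02254 √h. Steady state requires inflow = outflow:
Q_in = 0.02254 √h_ss ⇒ √h_ss = 0.04736/0.02254 = 2.10115.
h_ss = 2.10115² = 4.41485 m. (Since h₀ = 1.340 m < h_ss, the level will rise toward this value.)

4.415 m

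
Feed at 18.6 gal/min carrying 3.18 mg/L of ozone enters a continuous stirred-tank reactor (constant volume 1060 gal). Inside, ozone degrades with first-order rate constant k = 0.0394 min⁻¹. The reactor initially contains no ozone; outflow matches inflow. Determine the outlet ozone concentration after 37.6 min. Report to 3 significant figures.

Species balance: V dC/dt = Q C_in − Q C − k V C.
This is linear with rate a = Q/V + k = 0.056947 min⁻¹.
C_ss = Q C_in/(Q + kV) = 0.97986 mg/L; C(t) = C_ss + (C₀ − C_ss) e^(−a t).
C(37.6) = 0.97986 + (-0.97986)·e^(−0.056947·37.6) = 0.97986 + (-0.97986)·0.11751 = 0.86471 mg/L.

0.865 mg/L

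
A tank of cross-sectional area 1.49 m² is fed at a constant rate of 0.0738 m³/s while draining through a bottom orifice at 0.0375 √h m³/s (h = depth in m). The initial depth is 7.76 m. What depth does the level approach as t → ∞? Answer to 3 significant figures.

3.87 m

Level balance: A dh/dt = 0.0738 − 0.0375 √h. Setting dh/dt = 0:
Q_in = 0.0375 √h_ss ⇒ √h_ss = 0.0738/0.0375 = 1.9680.
h_ss = 1.9680² = 3.8730 m. (Since h₀ = 7.76 m > h_ss, the level will fall toward this value.)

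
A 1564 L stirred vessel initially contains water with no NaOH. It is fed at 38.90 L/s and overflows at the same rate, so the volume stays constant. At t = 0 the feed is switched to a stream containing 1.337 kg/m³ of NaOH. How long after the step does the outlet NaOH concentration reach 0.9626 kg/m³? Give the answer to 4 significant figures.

Species balance: V dC/dt = Q(C_in − C) ⇒ τ = V/Q = 40.2057 s.
C(t) = C_in + (C₀ − C_in) e^(−t/τ). Set C = 0.9626 and solve for t:
e^(−t/τ) = (C − C_in)/(C₀ − C_in) = (0.9626 − 1.337)/(0 − 1.337) = 0.280030
t = −τ ln(…) = 40.2057 × 1.27286 = 51.1761 s.

51.18 s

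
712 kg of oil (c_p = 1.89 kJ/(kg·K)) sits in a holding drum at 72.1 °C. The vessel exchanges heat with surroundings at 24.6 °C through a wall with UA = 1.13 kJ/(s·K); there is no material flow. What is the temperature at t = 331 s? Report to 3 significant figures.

Lumped-capacitance energy balance: M c_p dT/dt = UA(T_amb − T).
dT/dt = (T_ss − T)/τ with T_ss = T_amb = 24.600 °C, τ = M c_p/UA = 712·1.89/1.13 = 1190.9 s.
This is linear first-order; T(t) = T_ss + (T₀ − T_ss) e^(−t/τ).
T(331) = 24.600 + (47.500)·0.75734 = 60.573 °C.

60.6 °C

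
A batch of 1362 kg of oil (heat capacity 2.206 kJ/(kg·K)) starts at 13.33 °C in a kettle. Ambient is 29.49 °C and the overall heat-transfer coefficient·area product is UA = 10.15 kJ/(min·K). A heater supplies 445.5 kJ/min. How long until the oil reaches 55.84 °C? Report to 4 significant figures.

First-law balance (no shaft work): M c_p dT/dt = −UA(T − T_amb) + Q̇.
τ = M c_p/UA = 296.017 min; T_ss = T_amb + Q̇/UA = 29.49 + 445.5/10.15 = 73.3816 °C.
T(t) = T_ss + (T₀ − T_ss)e^(−t/τ); set T = 55.84:
t = −τ ln[(T − T_ss)/(T₀ − T_ss)] = −296.017 · ln(0.292109) = 364.287 min.

364.3 min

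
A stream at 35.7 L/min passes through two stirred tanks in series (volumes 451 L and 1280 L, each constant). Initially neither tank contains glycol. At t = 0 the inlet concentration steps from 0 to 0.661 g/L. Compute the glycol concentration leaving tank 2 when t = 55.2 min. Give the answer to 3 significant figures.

Species balance on tank i: dCᵢ/dt = (Cᵢ₋₁ − Cᵢ)/τᵢ with τᵢ = Vᵢ/Q.
τ₁ = 451/35.7 = 12.633 min; τ₂ = 1280/35.7 = 35.854 min.
Solving the cascade with C₁(0)=C₂(0)=0 gives C₂(t) = C_in[1 − (τ₁ e^(−t/τ₁) − τ₂ e^(−t/τ₂))/(τ₁ − τ₂)].
At t = 55.2: e^(−t/τ₁) = 0.012658, e^(−t/τ₂) = 0.21447.
C₂ = 0.661·[1 − (12.633·0.012658 − 35.854·0.21447)/(-23.221)] = 0.661·0.67573 = 0.44666 g/L.

0.447 g/L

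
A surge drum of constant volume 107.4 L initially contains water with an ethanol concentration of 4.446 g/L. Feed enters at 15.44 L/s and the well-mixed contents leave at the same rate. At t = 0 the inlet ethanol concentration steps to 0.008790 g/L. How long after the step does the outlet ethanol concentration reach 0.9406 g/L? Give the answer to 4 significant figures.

10.86 s

Species balance: V dC/dt = Q(C_in − C) ⇒ τ = V/Q = 6.95596 s.
C(t) = C_in + (C₀ − C_in) e^(−t/τ). Set C = 0.9406 and solve for t:
e^(−t/τ) = (C − C_in)/(C₀ − C_in) = (0.9406 − 0.008790)/(4.446 − 0.008790) = 0.209999
t = −τ ln(…) = 6.95596 × 1.56065 = 10.8558 s.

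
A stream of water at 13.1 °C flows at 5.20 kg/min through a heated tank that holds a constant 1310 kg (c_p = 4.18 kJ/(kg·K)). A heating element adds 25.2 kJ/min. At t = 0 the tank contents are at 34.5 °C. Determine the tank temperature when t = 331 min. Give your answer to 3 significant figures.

M c_p dT/dt = ṁ c_p (T_in − T) + Q̇.
Rearrange: dT/dt = (T_ss − T)/τ with τ = M/ṁ = 251.92 min and T_ss = T_in + Q̇/(ṁ c_p) = 14.259 °C.
T approaches T_ss exponentially: T(t) = T_ss + (T₀ − T_ss) e^(−t/τ).
T(331) = 14.259 + (20.241)·e^(−331/251.92) = 14.259 + (20.241)·0.26877 = 19.699 °C.

19.7 °C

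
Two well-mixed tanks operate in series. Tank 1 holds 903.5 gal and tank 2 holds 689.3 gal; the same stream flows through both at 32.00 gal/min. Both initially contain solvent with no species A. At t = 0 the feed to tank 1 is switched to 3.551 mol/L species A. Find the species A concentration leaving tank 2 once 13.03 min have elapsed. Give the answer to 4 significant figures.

0.3503 mol/L

Each tank obeys Vᵢ dCᵢ/dt = Q(Cᵢ₋₁ − Cᵢ), so τᵢ = Vᵢ/Q.
τ₁ = 903.5/32.00 = 28.2344 min; τ₂ = 689.3/32.00 = 21.5406 min.
Tank 1: C₁ = C_in(1 − e^(−t/τ₁)). Tank 2 (τ₁ ≠ τ₂): C₂ = C_in[1 − (τ₁ e^(−t/τ₁) − τ₂ e^(−t/τ₂))/(τ₁ − τ₂)].
At t = 13.03: e^(−t/τ₁) = 0.630341, e^(−t/τ₂) = 0.546127.
C₂ = 3.551·[1 − (28.2344·0.630341 − 21.5406·0.546127)/(6.69375)] = 3.551·0.0986566 = 0.350330 mol/L.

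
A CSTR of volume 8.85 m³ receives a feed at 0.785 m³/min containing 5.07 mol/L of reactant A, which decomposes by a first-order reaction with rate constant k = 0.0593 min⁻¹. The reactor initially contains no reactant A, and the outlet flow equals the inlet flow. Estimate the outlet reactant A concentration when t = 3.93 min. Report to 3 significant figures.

V dC/dt = Q(C_in − C) − k V C.
This is linear with rate a = Q/V + k = 0.14800 min⁻¹.
C_ss = Q C_in/(Q + kV) = 3.0386 mol/L; C(t) = C_ss + (C₀ − C_ss) e^(−a t).
C(3.93) = 3.0386 + (-3.0386)·e^(−0.14800·3.93) = 3.0386 + (-3.0386)·0.55898 = 1.3401 mol/L.

1.34 mol/L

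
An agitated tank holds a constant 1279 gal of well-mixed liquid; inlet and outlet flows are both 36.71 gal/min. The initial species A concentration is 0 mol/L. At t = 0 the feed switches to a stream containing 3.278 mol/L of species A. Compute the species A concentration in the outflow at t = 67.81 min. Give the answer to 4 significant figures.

2.810 mol/L

Unsteady species balance (constant V, well mixed): V dC/dt = Q(C_in − C).
Time constant τ = V/Q = 1279/36.71 = 34.8406 min.
Solution: C(t) = C_in + (C₀ − C_in) e^(−t/τ).
C(67.81) = 3.278 + (0 − 3.278)·e^(−67.81/34.8406) = 3.278 + (-3.27800)·0.142803 = 2.80989 mol/L.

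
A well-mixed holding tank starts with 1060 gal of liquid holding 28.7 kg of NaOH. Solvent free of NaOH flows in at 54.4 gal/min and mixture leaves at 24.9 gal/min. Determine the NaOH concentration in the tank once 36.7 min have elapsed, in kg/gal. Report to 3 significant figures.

Let m(t) be the amount of NaOH. Volume: V(t) = V₀ + (Q_in − Q_out) t = 1060 + 29.500 t; V(36.7) = 2142.7 gal.
No NaOH enters, so dm/dt = −Q_out · (m/V).
Separate: dm/m = −Q_out dt/V(t) ⇒ ln(m/m₀) = −(Q_out/(Q_in−Q_out)) ln(V/V₀).
m = m₀ (V₀/V)^(Q_out/(Q_in−Q_out)) = 28.7 × (1060/2142.7)^(0.84407) = 15.845 kg.
C = m/V = 15.845/2142.7 = 0.0073951 kg/gal.

0.00740 kg/gal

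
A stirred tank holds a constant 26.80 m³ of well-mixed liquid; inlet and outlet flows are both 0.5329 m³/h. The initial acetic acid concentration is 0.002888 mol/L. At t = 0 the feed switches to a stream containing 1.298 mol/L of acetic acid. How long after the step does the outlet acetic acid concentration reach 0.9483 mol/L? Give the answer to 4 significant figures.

Unsteady species balance (constant V, well mixed): V dC/dt = Q(C_in − C), so τ = V/Q = 50.2909 h.
C(t) = C_in + (C₀ − C_in) e^(−t/τ). Set C = 0.9483 and solve for t:
e^(−t/τ) = (C − C_in)/(C₀ − C_in) = (0.9483 − 1.298)/(0.002888 − 1.298) = 0.270015
t = −τ ln(…) = 50.2909 × 1.30928 = 65.8447 h.

65.84 h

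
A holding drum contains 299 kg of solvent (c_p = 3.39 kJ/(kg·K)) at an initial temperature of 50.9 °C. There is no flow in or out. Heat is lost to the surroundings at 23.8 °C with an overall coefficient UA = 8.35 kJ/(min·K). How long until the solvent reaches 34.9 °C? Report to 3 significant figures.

108 min

Lumped-capacitance energy balance: M c_p dT/dt = UA(T_amb − T).
τ = M c_p/UA = 121.39 min; T_ss = T_amb = 23.800 °C.
T(t) = T_ss + (T₀ − T_ss)e^(−t/τ); set T = 34.9:
t = −τ ln[(T − T_ss)/(T₀ − T_ss)] = −121.39 · ln(0.40959) = 108.35 min.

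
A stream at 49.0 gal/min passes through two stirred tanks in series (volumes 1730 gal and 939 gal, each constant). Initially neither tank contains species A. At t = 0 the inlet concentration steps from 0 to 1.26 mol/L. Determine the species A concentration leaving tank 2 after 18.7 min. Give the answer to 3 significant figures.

0.201 mol/L

Species balance on tank i: dCᵢ/dt = (Cᵢ₋₁ − Cᵢ)/τᵢ with τᵢ = Vᵢ/Q.
τ₁ = 1730/49.0 = 35.306 min; τ₂ = 939/49.0 = 19.163 min.
Solving the cascade with C₁(0)=C₂(0)=0 gives C₂(t) = C_in[1 − (τ₁ e^(−t/τ₁) − τ₂ e^(−t/τ₂))/(τ₁ − τ₂)].
At t = 18.7: e^(−t/τ₁) = 0.58881, e^(−t/τ₂) = 0.37688.
C₂ = 1.26·[1 − (35.306·0.58881 − 19.163·0.37688)/(16.143)] = 1.26·0.15961 = 0.20111 mol/L.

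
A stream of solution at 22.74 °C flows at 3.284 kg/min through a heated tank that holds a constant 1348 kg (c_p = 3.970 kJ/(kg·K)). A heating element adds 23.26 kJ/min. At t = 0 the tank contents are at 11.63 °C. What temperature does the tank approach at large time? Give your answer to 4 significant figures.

24.52 °C

Unsteady energy balance on the tank contents: M c_p dT/dt = ṁ c_p (T_in − T) + 23.26.
At steady state dT/dt = 0 ⇒ T_ss = T_in + Q̇/(ṁ c_p) = 22.74 + 23.26/(3.284·3.970) = 24.5241 °C.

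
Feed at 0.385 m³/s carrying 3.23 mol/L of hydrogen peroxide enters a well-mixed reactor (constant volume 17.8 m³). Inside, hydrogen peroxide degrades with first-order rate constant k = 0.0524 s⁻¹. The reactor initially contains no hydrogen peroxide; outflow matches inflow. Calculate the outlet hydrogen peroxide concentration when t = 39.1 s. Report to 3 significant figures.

Accumulation = in − out − consumed: V dC/dt = Q C_in − Q C − k V C.
This is linear with rate a = Q/V + k = 0.074029 s⁻¹.
C_ss = Q C_in/(Q + kV) = 0.94371 mol/L; C(t) = C_ss + (C₀ − C_ss) e^(−a t).
C(39.1) = 0.94371 + (-0.94371)·e^(−0.074029·39.1) = 0.94371 + (-0.94371)·0.055324 = 0.89150 mol/L.

0.892 mol/L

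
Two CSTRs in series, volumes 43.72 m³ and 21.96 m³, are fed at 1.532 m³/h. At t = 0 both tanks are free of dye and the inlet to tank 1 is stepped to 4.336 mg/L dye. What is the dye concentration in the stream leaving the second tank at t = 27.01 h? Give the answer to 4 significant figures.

Species balance on tank i: dCᵢ/dt = (Cᵢ₋₁ − Cᵢ)/τᵢ with τᵢ = Vᵢ/Q.
τ₁ = 43.72/1.532 = 28.5379 h; τ₂ = 21.96/1.532 = 14.3342 h.
Solving the cascade with C₁(0)=C₂(0)=0 gives C₂(t) = C_in[1 − (τ₁ e^(−t/τ₁) − τ₂ e^(−t/τ₂))/(τ₁ − τ₂)].
At t = 27.01: e^(−t/τ₁) = 0.388112, e^(−t/τ₂) = 0.151935.
C₂ = 4.336·[1 − (28.5379·0.388112 − 14.3342·0.151935)/(14.2037)] = 4.336·0.373541 = 1.61967 mg/L.

1.620 mg/L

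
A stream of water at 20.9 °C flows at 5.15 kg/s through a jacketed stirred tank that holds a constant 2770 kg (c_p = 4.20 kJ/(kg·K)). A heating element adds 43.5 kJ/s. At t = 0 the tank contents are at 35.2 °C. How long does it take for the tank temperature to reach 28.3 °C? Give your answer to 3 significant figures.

Energy balance: M c_p dT/dt = ṁ c_p (T_in − T) + 43.5.
τ = M/ṁ = 537.86 s; T_ss = T_in + Q̇/(ṁ c_p) = 22.911 °C.
T(t) = T_ss + (T₀ − T_ss) e^(−t/τ). Set T = 28.3:
e^(−t/τ) = (28.3 − 22.911)/(35.2 − 22.911) = 0.43852
t = −537.86 · ln(0.43852) = 443.39 s.

443 s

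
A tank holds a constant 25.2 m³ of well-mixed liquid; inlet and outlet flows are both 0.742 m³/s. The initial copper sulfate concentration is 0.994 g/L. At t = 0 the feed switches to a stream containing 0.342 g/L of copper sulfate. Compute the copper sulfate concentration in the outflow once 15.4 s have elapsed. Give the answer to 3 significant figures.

0.756 g/L

Unsteady species balance (constant V, well mixed): V dC/dt = Q(C_in − C).
Rewrite as dC/dt + C/τ = C_in/τ, τ = V/Q = 33.962 s.
This is linear first-order; C(t) = C_in + (C₀ − C_in) e^(−t/τ).
C(15.4) = 0.342 + (0.994 − 0.342)·e^(−15.4/33.962) = 0.342 + (0.65200)·0.63544 = 0.75630 g/L.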